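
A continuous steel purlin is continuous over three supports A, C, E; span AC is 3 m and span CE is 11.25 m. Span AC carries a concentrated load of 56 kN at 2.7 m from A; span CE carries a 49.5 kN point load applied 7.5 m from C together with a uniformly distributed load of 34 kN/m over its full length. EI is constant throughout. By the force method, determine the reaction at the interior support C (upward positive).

R_C = 466.2 kN

Release continuity at C by inserting a hinge; the redundant is the internal moment M_C. The primary structure is two simply-supported spans AC and CE.
Rotations at C on the released spans (each span's end-slope, ×1/EI):
  span AC: point load 56 at a = 2.7: Pab(L + a)/(6LEI) = 14.36/EI
  span CE: point load 49.5 at a = 7.5: Pab(L + b)/(6LEI) = 309.4/EI
  span CE: UDL 34: wL³/(24EI) = 2017/EI
  relative rotation θ_0 = (14.36 + 2326)/EI = 2341/EI
A unit hogging moment at C produces rotation L₁/(3EI) + L₂/(3EI) = 4.75/EI.
Compatibility: M_C·(L₁+L₂)/(3EI) = θ_0, giving M_C = 492.8 kN·m (hogging).
Span AC, ΣM about A with M_C applied at C: R_C^{AC}·3 = 151.2 + 492.8, so R_C^{AC} = 214.7 kN and R_A = 56 − 214.7 = -158.7 kN.
Span CE, ΣM about E: R_C^{CE}·11.25 = 2337 + 492.8, so R_C^{CE} = 251.6 kN and R_E = 432 − 251.6 = 180.4 kN.
R_C = 214.7 + 251.6 = 466.2 kN.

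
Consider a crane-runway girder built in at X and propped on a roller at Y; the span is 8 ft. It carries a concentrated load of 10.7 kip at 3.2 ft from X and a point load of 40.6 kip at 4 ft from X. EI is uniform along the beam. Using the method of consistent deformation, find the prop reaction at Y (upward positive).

R_Y = 14.91 kip

Release the roller at Y. Primary structure: cantilever fixed at X.
Primary-structure tip deflection at Y by superposition:
  point load 10.7 at a = 3.2: Pa²(3L − a)/(6EI) = 379.8/EI
  point load 40.6 at a = 4: Pa²(3L − a)/(6EI) = 2165/EI
  δ_0 = 2545/EI
Tip deflection under a unit load at Y: L³/(3EI) = 170.7/EI.
The prop prevents deflection at Y: R_Y = δ_0/δ_{YY} = 2545/170.7 = 14.91 kip.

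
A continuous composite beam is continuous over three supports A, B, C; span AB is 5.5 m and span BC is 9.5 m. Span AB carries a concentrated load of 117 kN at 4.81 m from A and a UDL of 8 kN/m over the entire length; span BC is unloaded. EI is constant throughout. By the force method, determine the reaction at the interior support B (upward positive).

R_B = 134.5 kN

Release continuity at B by inserting a hinge; the redundant is the internal moment M_B. The primary structure is two simply-supported spans AB and BC.
Discontinuity in slope at B on the released structure — sum the simple-span end rotations:
  span AB: point load 117 at a = 4.81: Pab(L + a)/(6LEI) = 121.3/EI
  span AB: UDL 8: wL³/(24EI) = 55.46/EI
  relative rotation θ_0 = (176.8 + 0)/EI = 176.8/EI
A unit hogging moment at B produces rotation L₁/(3EI) + L₂/(3EI) = 5/EI.
Compatibility: M_B·(L₁+L₂)/(3EI) = θ_0, giving M_B = 35.36 kN·m (hogging).
Span AB, ΣM about A with M_B applied at B: R_B^{AB}·5.5 = 683.8 + 35.36, so R_B^{AB} = 130.8 kN and R_A = 161 − 130.8 = 30.25 kN.
Span BC, ΣM about C: R_B^{BC}·9.5 = 0 + 35.36, so R_B^{BC} = 3.722 kN and R_C = 0 − 3.722 = -3.722 kN.
R_B = 130.8 + 3.722 = 134.5 kN.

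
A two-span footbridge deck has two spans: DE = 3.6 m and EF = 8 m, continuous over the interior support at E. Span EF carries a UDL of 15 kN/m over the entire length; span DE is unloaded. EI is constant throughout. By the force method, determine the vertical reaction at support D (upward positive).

R_D = -22.99 kN

Insert a hinge at E; M_E is the redundant, and each span becomes simply supported.
Discontinuity in slope at E on the released structure — sum the simple-span end rotations:
  span EF: UDL 15: wL³/(24EI) = 320/EI
  relative rotation θ_0 = (0 + 320)/EI = 320/EI
A unit hogging moment at E produces rotation L₁/(3EI) + L₂/(3EI) = 3.867/EI.
Slope continuity at E: θ_0 = M_E·3.867/EI, so M_E = 320/3.867 = 82.76 kN·m (hogging).
Span DE, ΣM about D with M_E applied at E: R_E^{DE}·3.6 = 0 + 82.76, so R_E^{DE} = 22.99 kN and R_D = 0 − 22.99 = -22.99 kN.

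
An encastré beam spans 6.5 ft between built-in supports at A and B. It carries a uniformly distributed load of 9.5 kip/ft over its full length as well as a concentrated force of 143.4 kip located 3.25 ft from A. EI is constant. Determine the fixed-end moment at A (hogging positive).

Take the two fixed-end moments M_A, M_B as redundants; the released structure is the simple span AB.
End rotations of the released simple span under the applied load (×1/EI):
  at A: UDL 9.5: wL³/(24EI) = 108.7/EI
  at B: UDL 9.5: wL³/(24EI) = 108.7/EI
  at A: point load 143.4 at a = 3.25: Pab(L + b)/(6LEI) = 378.7/EI
  at B: point load 143.4 at a = 3.25: Pab(L + a)/(6LEI) = 378.7/EI
  θ_A0 = 487.4/EI,  θ_B0 = 487.4/EI
Flexibility coefficients: a unit moment at one end gives L/(3EI) there and L/(6EI) at the far end, so f₁₁ = f₂₂ = 2.167/EI and f₁₂ = f₂₁ = 1.083/EI.
Compatibility — zero rotation at each built-in end:
  2.167 M_A + 1.083 M_B = 487.4
  1.083 M_A + 2.167 M_B = 487.4
Solving the pair gives M_A = 150 kip·ft and M_B = 150 kip·ft (hogging).

M_A = 150 kip·ft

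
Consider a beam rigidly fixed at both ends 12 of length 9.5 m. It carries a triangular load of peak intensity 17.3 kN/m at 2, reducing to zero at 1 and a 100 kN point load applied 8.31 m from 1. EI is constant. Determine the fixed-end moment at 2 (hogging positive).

Release both end moments; the primary structure is a simply-supported span 12 with redundants M_1 and M_2.
On the primary (simply-supported) span, the end slopes from the loading are:
  at 1: triangular load, peak 17.3: 7w₀L³/(360EI) = 288.4/EI
  at 2: triangular load, peak 17.3: w₀L³/(45EI) = 329.6/EI
  at 1: point load 100 at a = 8.31: Pab(L + b)/(6LEI) = 185.5/EI
  at 2: point load 100 at a = 8.31: Pab(L + a)/(6LEI) = 309/EI
  θ_10 = 473.9/EI,  θ_20 = 638.6/EI
Flexibility coefficients: a unit moment at one end gives L/(3EI) there and L/(6EI) at the far end, so f₁₁ = f₂₂ = 3.167/EI and f₁₂ = f₂₁ = 1.583/EI.
Compatibility — zero rotation at each built-in end:
  3.167 M_1 + 1.583 M_2 = 473.9
  1.583 M_1 + 3.167 M_2 = 638.6
Solving the pair gives M_1 = 65.08 kN·m and M_2 = 169.1 kN·m (hogging).

M_2 = 169.1 kN·m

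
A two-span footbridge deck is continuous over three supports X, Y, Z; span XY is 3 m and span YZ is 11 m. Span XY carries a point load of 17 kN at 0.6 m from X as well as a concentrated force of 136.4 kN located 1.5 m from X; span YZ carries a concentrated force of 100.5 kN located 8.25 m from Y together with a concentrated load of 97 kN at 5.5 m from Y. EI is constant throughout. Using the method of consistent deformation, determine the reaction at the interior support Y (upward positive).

R_Y = 262.5 kN

Release continuity at Y by inserting a hinge; the redundant is the internal moment M_Y. The primary structure is two simply-supported spans XY and YZ.
Rotations at Y on the released spans (each span's end-slope, ×1/EI):
  span XY: point load 17 at a = 0.6: Pab(L + a)/(6LEI) = 4.896/EI
  span XY: point load 136.4 at a = 1.5: Pab(L + a)/(6LEI) = 76.72/EI
  span YZ: point load 100.5 at a = 8.25: Pab(L + b)/(6LEI) = 475/EI
  span YZ: point load 97 at a = 5.5: Pab(L + b)/(6LEI) = 733.6/EI
  relative rotation θ_0 = (81.62 + 1209)/EI = 1290/EI
A unit hogging moment at Y produces rotation L₁/(3EI) + L₂/(3EI) = 4.667/EI.
Slope continuity at Y: θ_0 = M_Y·4.667/EI, so M_Y = 1290/4.667 = 276.5 kN·m (hogging).
Span XY, ΣM about X with M_Y applied at Y: R_Y^{XY}·3 = 214.8 + 276.5, so R_Y^{XY} = 163.8 kN and R_X = 153.4 − 163.8 = -10.36 kN.
Span YZ, ΣM about Z: R_Y^{YZ}·11 = 809.9 + 276.5, so R_Y^{YZ} = 98.76 kN and R_Z = 197.5 − 98.76 = 98.74 kN.
R_Y = 163.8 + 98.76 = 262.5 kN.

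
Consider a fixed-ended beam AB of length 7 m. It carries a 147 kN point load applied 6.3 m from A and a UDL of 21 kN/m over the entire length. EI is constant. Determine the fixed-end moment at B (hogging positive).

M_B = 169.1 kN·m

Take the two fixed-end moments M_A, M_B as redundants; the released structure is the simple span AB.
On the primary (simply-supported) span, the end slopes from the loading are:
  at A: point load 147 at a = 6.3: Pab(L + b)/(6LEI) = 118.8/EI
  at B: point load 147 at a = 6.3: Pab(L + a)/(6LEI) = 205.3/EI
  at A: UDL 21: wL³/(24EI) = 300.1/EI
  at B: UDL 21: wL³/(24EI) = 300.1/EI
  θ_A0 = 419/EI,  θ_B0 = 505.4/EI
Flexibility coefficients: a unit moment at one end gives L/(3EI) there and L/(6EI) at the far end, so f₁₁ = f₂₂ = 2.333/EI and f₁₂ = f₂₁ = 1.167/EI.
Compatibility — zero rotation at each built-in end:
  2.333 M_A + 1.167 M_B = 419
  1.167 M_A + 2.333 M_B = 505.4
Solving the pair gives M_A = 95.01 kN·m and M_B = 169.1 kN·m (hogging).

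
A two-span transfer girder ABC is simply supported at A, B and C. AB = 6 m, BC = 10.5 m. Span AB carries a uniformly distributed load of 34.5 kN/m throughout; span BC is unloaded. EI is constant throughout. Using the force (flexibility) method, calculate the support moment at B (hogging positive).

M_B = 56.45 kN·m

Insert a hinge at B; M_B is the redundant, and each span becomes simply supported.
Rotations at B on the released spans (each span's end-slope, ×1/EI):
  span AB: UDL 34.5: wL³/(24EI) = 310.5/EI
  relative rotation θ_0 = (310.5 + 0)/EI = 310.5/EI
A unit hogging moment at B produces rotation L₁/(3EI) + L₂/(3EI) = 5.5/EI.
Compatibility: M_B·(L₁+L₂)/(3EI) = θ_0, giving M_B = 56.45 kN·m (hogging).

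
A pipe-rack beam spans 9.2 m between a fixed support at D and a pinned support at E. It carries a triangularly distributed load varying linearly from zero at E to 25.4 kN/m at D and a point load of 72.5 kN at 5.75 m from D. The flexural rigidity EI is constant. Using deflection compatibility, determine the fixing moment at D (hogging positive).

M_D = 250.8 kN·m

Take the reaction at E as the redundant and release it; the primary structure is a cantilever fixed at D.
Deflection at E on the released cantilever, summing each load's contribution:
  triangular load, peak 25.4 at the fixed end: w₀L⁴/(30EI) = 6065/EI
  point load 72.5 at a = 5.75: Pa²(3L − a)/(6EI) = 8729/EI
  δ_0 = 14795/EI
Flexibility coefficient — unit upward force at E: δ_{EE} = L³/(3EI) = 259.6/EI.
The prop prevents deflection at E: R_E = δ_0/δ_{EE} = 14795/259.6 = 57 kN.
Moment equilibrium about D: M_D = Σ(load moments about D) − R_E·L = 775.2 − 57×9.2 = 250.8 kN·m.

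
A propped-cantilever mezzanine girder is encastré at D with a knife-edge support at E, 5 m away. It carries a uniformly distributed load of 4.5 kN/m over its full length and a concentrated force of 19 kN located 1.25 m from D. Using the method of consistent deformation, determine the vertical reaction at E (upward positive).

R_E = 10.07 kN

Remove the prop at E; the released (primary) structure is a cantilever built in at D.
Free-end deflection of the primary structure under the applied loading (downward +):
  UDL 4.5: wL⁴/(8EI) = 351.6/EI
  point load 19 at a = 1.25: Pa²(3L − a)/(6EI) = 68.03/EI
  δ_0 = 419.6/EI
Tip deflection under a unit load at E: L³/(3EI) = 41.67/EI.
The prop prevents deflection at E: R_E = δ_0/δ_{EE} = 419.6/41.67 = 10.07 kN.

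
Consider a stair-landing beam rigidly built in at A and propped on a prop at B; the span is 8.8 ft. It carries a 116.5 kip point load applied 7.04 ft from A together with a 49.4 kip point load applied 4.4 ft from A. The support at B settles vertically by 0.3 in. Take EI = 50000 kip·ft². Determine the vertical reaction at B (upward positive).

R_B = 91.95 kip

Choose R_B as the redundant. The primary structure is the cantilever fixed at A.
Downward deflection at the released point B due to the loads:
  point load 116.5 at a = 7.04: Pa²(3L − a)/(6EI) = 18631/EI
  point load 49.4 at a = 4.4: Pa²(3L − a)/(6EI) = 3507/EI
  δ_0 = 22137/EI
Flexibility coefficient — unit upward force at B: δ_{BB} = L³/(3EI) = 227.2/EI.
With EI = 50000 kip·ft²: δ_0 = 0.44275 ft and δ_{BB} = 0.004543 ft/kip.
Compatibility — the beam at B must follow the support down by 0.025 ft: δ_0 − R_B·δ_{BB} = 0.025, so R_B = (0.44275 − 0.025)/0.004543 = 91.95 kip.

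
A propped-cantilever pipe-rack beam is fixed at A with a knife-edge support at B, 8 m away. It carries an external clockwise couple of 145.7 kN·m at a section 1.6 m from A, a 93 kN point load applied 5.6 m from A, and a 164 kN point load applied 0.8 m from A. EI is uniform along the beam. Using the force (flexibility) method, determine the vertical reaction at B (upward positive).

Choose R_B as the redundant. The primary structure is the cantilever fixed at A.
Deflection at B on the released cantilever, summing each load's contribution:
  clockwise couple 145.7 at a = 1.6: M₀a(2L − a)/(2EI) = 1678/EI
  point load 93 at a = 5.6: Pa²(3L − a)/(6EI) = 8944/EI
  point load 164 at a = 0.8: Pa²(3L − a)/(6EI) = 405.8/EI
  δ_0 = 11028/EI
Flexibility coefficient — unit upward force at B: δ_{BB} = L³/(3EI) = 170.7/EI.
The prop prevents deflection at B: R_B = δ_0/δ_{BB} = 11028/170.7 = 64.62 kN.

R_B = 64.62 kN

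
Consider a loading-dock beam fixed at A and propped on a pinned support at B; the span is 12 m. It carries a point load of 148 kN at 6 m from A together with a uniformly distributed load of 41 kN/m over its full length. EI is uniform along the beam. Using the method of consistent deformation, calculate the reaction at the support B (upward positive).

R_B = 230.8 kN

Release the roller at B. Primary structure: cantilever fixed at A.
Primary-structure tip deflection at B by superposition:
  point load 148 at a = 6: Pa²(3L − a)/(6EI) = 26640/EI
  UDL 41: wL⁴/(8EI) = 106272/EI
  δ_0 = 132912/EI
Flexibility coefficient — unit upward force at B: δ_{BB} = L³/(3EI) = 576/EI.
The prop prevents deflection at B: R_B = δ_0/δ_{BB} = 132912/576 = 230.8 kN.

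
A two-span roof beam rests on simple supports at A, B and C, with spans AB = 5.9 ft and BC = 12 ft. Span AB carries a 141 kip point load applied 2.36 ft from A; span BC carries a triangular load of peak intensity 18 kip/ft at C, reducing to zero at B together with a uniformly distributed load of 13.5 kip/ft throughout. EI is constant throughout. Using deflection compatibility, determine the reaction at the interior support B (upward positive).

Take M_B as the redundant. Released structure: two simple spans AB and BC with a hinge at B.
End slopes at the hinge B, treating each span as simply supported:
  span AB: point load 141 at a = 2.36: Pab(L + a)/(6LEI) = 274.9/EI
  span BC: triangular load, peak 18: 7w₀L³/(360EI) = 604.8/EI
  span BC: UDL 13.5: wL³/(24EI) = 972/EI
  relative rotation θ_0 = (274.9 + 1577)/EI = 1852/EI
A unit hogging moment at B produces rotation L₁/(3EI) + L₂/(3EI) = 5.967/EI.
Slope continuity at B: θ_0 = M_B·5.967/EI, so M_B = 1852/5.967 = 310.3 kip·ft (hogging).
Span AB, ΣM about A with M_B applied at B: R_B^{AB}·5.9 = 332.8 + 310.3, so R_B^{AB} = 109 kip and R_A = 141 − 109 = 32 kip.
Span BC, ΣM about C: R_B^{BC}·12 = 1404 + 310.3, so R_B^{BC} = 142.9 kip and R_C = 270 − 142.9 = 127.1 kip.
R_B = 109 + 142.9 = 251.9 kip.

R_B = 251.9 kip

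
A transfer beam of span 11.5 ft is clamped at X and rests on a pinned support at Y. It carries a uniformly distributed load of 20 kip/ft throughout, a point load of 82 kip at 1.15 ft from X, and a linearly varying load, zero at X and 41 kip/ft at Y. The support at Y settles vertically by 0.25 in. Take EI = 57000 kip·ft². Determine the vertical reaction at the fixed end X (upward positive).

Take the reaction at Y as the redundant and release it; the primary structure is a cantilever fixed at X.
Deflection at Y on the released cantilever, summing each load's contribution:
  UDL 20: wL⁴/(8EI) = 43725/EI
  point load 82 at a = 1.15: Pa²(3L − a)/(6EI) = 602.8/EI
  triangular load, peak 41 at the free end: 11w₀L⁴/(120EI) = 65733/EI
  δ_0 = 110061/EI
Flexibility coefficient — unit upward force at Y: δ_{YY} = L³/(3EI) = 507/EI.
With EI = 57000 kip·ft²: δ_0 = 1.9309 ft and δ_{YY} = 0.008894 ft/kip.
Compatibility — the beam at Y must follow the support down by 0.02083 ft: δ_0 − R_Y·δ_{YY} = 0.02083, so R_Y = (1.9309 − 0.02083)/0.008894 = 214.8 kip.
Vertical equilibrium: R_X = ΣP − R_Y = 547.8 − 214.8 = 333 kip.

R_X = 333 kip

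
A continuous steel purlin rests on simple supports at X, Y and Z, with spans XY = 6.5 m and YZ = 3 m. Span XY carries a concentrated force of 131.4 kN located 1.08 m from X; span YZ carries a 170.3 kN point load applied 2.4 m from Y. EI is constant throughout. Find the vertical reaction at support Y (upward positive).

R_Y = 86.44 kN

Insert a hinge at Y; M_Y is the redundant, and each span becomes simply supported.
End slopes at the hinge Y, treating each span as simply supported:
  span XY: point load 131.4 at a = 1.08: Pab(L + a)/(6LEI) = 149.5/EI
  span YZ: point load 170.3 at a = 2.4: Pab(L + b)/(6LEI) = 49.05/EI
  relative rotation θ_0 = (149.5 + 49.05)/EI = 198.5/EI
A unit hogging moment at Y produces rotation L₁/(3EI) + L₂/(3EI) = 3.167/EI.
Slope continuity at Y: θ_0 = M_Y·3.167/EI, so M_Y = 198.5/3.167 = 62.7 kN·m (hogging).
Span XY, ΣM about X with M_Y applied at Y: R_Y^{XY}·6.5 = 141.9 + 62.7, so R_Y^{XY} = 31.48 kN and R_X = 131.4 − 31.48 = 99.92 kN.
Span YZ, ΣM about Z: R_Y^{YZ}·3 = 102.2 + 62.7, so R_Y^{YZ} = 54.96 kN and R_Z = 170.3 − 54.96 = 115.3 kN.
R_Y = 31.48 + 54.96 = 86.44 kN.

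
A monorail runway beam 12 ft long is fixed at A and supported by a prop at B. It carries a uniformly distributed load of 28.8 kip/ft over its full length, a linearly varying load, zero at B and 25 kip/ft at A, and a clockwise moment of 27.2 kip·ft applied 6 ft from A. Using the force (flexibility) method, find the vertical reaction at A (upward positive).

R_A = 333.4 kip

Remove the prop at B; the released (primary) structure is a cantilever built in at A.
Free-end deflection of the primary structure under the applied loading (downward +):
  UDL 28.8: wL⁴/(8EI) = 74650/EI
  triangular load, peak 25 at the fixed end: w₀L⁴/(30EI) = 17280/EI
  clockwise couple 27.2 at a = 6: M₀a(2L − a)/(2EI) = 1469/EI
  δ_0 = 93398/EI
Flexibility coefficient — unit upward force at B: δ_{BB} = L³/(3EI) = 576/EI.
The prop prevents deflection at B: R_B = δ_0/δ_{BB} = 93398/576 = 162.2 kip.
Vertical equilibrium: R_A = ΣP − R_B = 495.6 − 162.2 = 333.4 kip.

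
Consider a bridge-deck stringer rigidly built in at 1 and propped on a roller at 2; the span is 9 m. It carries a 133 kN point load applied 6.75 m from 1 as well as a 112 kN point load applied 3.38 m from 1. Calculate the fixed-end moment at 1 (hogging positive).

M_1 = 332.3 kN·m

Release the roller at 2. Primary structure: cantilever fixed at 1.
Free-end deflection of the primary structure under the applied loading (downward +):
  point load 133 at a = 6.75: Pa²(3L − a)/(6EI) = 20452/EI
  point load 112 at a = 3.38: Pa²(3L − a)/(6EI) = 5037/EI
  δ_0 = 25489/EI
Flexibility coefficient — unit upward force at 2: δ_{22} = L³/(3EI) = 243/EI.
The prop prevents deflection at 2: R_2 = δ_0/δ_{22} = 25489/243 = 104.9 kN.
Moment equilibrium about 1: M_1 = Σ(load moments about 1) − R_2·L = 1276 − 104.9×9 = 332.3 kN·m.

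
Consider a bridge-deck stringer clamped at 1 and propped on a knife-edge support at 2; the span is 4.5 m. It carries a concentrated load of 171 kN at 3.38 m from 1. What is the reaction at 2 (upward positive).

Take the reaction at 2 as the redundant and release it; the primary structure is a cantilever fixed at 1.
Free-end deflection of the primary structure under the applied loading (downward +):
  point load 171 at a = 3.38: Pa²(3L − a)/(6EI) = 3295/EI
Flexibility coefficient — unit upward force at 2: δ_{22} = L³/(3EI) = 30.38/EI.
The prop prevents deflection at 2: R_2 = δ_0/δ_{22} = 3295/30.38 = 108.5 kN.

R_2 = 108.5 kN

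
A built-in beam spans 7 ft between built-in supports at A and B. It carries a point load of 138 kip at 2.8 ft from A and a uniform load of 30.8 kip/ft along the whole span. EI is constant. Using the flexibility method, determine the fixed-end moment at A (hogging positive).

Take the two fixed-end moments M_A, M_B as redundants; the released structure is the simple span AB.
Simple-span end rotations at A and B under the given loads:
  at A: point load 138 at a = 2.8: Pab(L + b)/(6LEI) = 432.8/EI
  at B: point load 138 at a = 2.8: Pab(L + a)/(6LEI) = 378.7/EI
  at A: UDL 30.8: wL³/(24EI) = 440.2/EI
  at B: UDL 30.8: wL³/(24EI) = 440.2/EI
  θ_A0 = 873/EI,  θ_B0 = 818.9/EI
Flexibility coefficients: a unit moment at one end gives L/(3EI) there and L/(6EI) at the far end, so f₁₁ = f₂₂ = 2.333/EI and f₁₂ = f₂₁ = 1.167/EI.
Compatibility — zero rotation at each built-in end:
  2.333 M_A + 1.167 M_B = 873
  1.167 M_A + 2.333 M_B = 818.9
Solving the pair gives M_A = 264.9 kip·ft and M_B = 218.5 kip·ft (hogging).

M_A = 264.9 kip·ft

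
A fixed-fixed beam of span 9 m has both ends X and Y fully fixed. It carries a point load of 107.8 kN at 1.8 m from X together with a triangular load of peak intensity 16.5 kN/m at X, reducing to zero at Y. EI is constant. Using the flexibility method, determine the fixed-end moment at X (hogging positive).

Take the two fixed-end moments M_X, M_Y as redundants; the released structure is the simple span XY.
End rotations of the released simple span under the applied load (×1/EI):
  at X: point load 107.8 at a = 1.8: Pab(L + b)/(6LEI) = 419.1/EI
  at Y: point load 107.8 at a = 1.8: Pab(L + a)/(6LEI) = 279.4/EI
  at X: triangular load, peak 16.5: w₀L³/(45EI) = 267.3/EI
  at Y: triangular load, peak 16.5: 7w₀L³/(360EI) = 233.9/EI
  θ_X0 = 686.4/EI,  θ_Y0 = 513.3/EI
Flexibility coefficients: a unit moment at one end gives L/(3EI) there and L/(6EI) at the far end, so f₁₁ = f₂₂ = 3/EI and f₁₂ = f₂₁ = 1.5/EI.
Compatibility — zero rotation at each built-in end:
  3 M_X + 1.5 M_Y = 686.4
  1.5 M_X + 3 M_Y = 513.3
Solving the pair gives M_X = 191 kN·m and M_Y = 75.6 kN·m (hogging).

M_X = 191 kN·m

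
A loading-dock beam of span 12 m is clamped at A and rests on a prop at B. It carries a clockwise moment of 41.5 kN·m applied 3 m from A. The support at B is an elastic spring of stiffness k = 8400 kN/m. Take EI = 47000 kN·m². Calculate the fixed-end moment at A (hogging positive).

M_A = 14.53 kN·m

Remove the prop at B; the released (primary) structure is a cantilever built in at A.
Deflection at B on the released cantilever, summing each load's contribution:
  clockwise couple 41.5 at a = 3: M₀a(2L − a)/(2EI) = 1307/EI
Tip deflection under a unit load at B: L³/(3EI) = 576/EI.
With EI = 47000 kN·m²: δ_0 = 0.027814 m and δ_{BB} = 0.012255 m/kN.
Compatibility — the spring shortens by R_B/k under the reaction it provides: δ_0 − R_B·δ_{BB} = R_B/k. With 1/k = 0.000119 m/kN, R_B = δ_0 / (δ_{BB} + 1/k) = 0.027814 / (0.012255 + 0.000119) = 2.248 kN.
Moment equilibrium about A: M_A = Σ(load moments about A) − R_B·L = 41.5 − 2.248×12 = 14.53 kN·m.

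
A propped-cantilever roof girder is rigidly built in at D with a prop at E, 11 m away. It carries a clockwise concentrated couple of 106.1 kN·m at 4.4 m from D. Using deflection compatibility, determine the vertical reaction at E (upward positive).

Remove the prop at E; the released (primary) structure is a cantilever built in at D.
Primary-structure tip deflection at E by superposition:
  clockwise couple 106.1 at a = 4.4: M₀a(2L − a)/(2EI) = 4108/EI
Tip deflection under a unit load at E: L³/(3EI) = 443.7/EI.
The prop prevents deflection at E: R_E = δ_0/δ_{EE} = 4108/443.7 = 9.26 kN.

R_E = 9.26 kN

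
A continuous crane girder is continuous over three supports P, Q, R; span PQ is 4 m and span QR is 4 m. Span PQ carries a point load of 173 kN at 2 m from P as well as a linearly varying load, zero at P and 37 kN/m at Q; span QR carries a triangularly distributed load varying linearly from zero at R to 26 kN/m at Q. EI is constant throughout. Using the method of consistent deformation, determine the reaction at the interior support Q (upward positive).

R_Q = 219.7 kN

Take M_Q as the redundant. Released structure: two simple spans PQ and QR with a hinge at Q.
Discontinuity in slope at Q on the released structure — sum the simple-span end rotations:
  span PQ: point load 173 at a = 2: Pab(L + a)/(6LEI) = 173/EI
  span PQ: triangular load, peak 37: w₀L³/(45EI) = 52.62/EI
  span QR: triangular load, peak 26: w₀L³/(45EI) = 36.98/EI
  relative rotation θ_0 = (225.6 + 36.98)/EI = 262.6/EI
A unit hogging moment at Q produces rotation L₁/(3EI) + L₂/(3EI) = 2.667/EI.
Compatibility: M_Q·(L₁+L₂)/(3EI) = θ_0, giving M_Q = 98.47 kN·m (hogging).
Span PQ, ΣM about P with M_Q applied at Q: R_Q^{PQ}·4 = 543.3 + 98.47, so R_Q^{PQ} = 160.5 kN and R_P = 247 − 160.5 = 86.55 kN.
Span QR, ΣM about R: R_Q^{QR}·4 = 138.7 + 98.47, so R_Q^{QR} = 59.29 kN and R_R = 52 − 59.29 = -7.285 kN.
R_Q = 160.5 + 59.29 = 219.7 kN.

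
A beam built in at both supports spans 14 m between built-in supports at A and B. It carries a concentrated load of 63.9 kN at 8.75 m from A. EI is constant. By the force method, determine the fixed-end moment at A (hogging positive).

Take the two fixed-end moments M_A, M_B as redundants; the released structure is the simple span AB.
Simple-span end rotations at A and B under the given loads:
  at A: point load 63.9 at a = 8.75: Pab(L + b)/(6LEI) = 672.7/EI
  at B: point load 63.9 at a = 8.75: Pab(L + a)/(6LEI) = 795/EI
  θ_A0 = 672.7/EI,  θ_B0 = 795/EI
Flexibility coefficients: a unit moment at one end gives L/(3EI) there and L/(6EI) at the far end, so f₁₁ = f₂₂ = 4.667/EI and f₁₂ = f₂₁ = 2.333/EI.
Compatibility — zero rotation at each built-in end:
  4.667 M_A + 2.333 M_B = 672.7
  2.333 M_A + 4.667 M_B = 795
Solving the pair gives M_A = 78.63 kN·m and M_B = 131 kN·m (hogging).

M_A = 78.63 kN·m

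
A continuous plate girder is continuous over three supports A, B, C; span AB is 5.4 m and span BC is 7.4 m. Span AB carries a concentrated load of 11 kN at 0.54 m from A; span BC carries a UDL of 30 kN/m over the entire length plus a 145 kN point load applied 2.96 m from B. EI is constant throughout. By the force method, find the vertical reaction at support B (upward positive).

Take M_B as the redundant. Released structure: two simple spans AB and BC with a hinge at B.
End slopes at the hinge B, treating each span as simply supported:
  span AB: point load 11 at a = 0.54: Pab(L + a)/(6LEI) = 5.293/EI
  span BC: UDL 30: wL³/(24EI) = 506.5/EI
  span BC: point load 145 at a = 2.96: Pab(L + b)/(6LEI) = 508.2/EI
  relative rotation θ_0 = (5.293 + 1015)/EI = 1020/EI
A unit hogging moment at B produces rotation L₁/(3EI) + L₂/(3EI) = 4.267/EI.
Compatibility: M_B·(L₁+L₂)/(3EI) = θ_0, giving M_B = 239.1 kN·m (hogging).
Span AB, ΣM about A with M_B applied at B: R_B^{AB}·5.4 = 5.94 + 239.1, so R_B^{AB} = 45.37 kN and R_A = 11 − 45.37 = -34.37 kN.
Span BC, ΣM about C: R_B^{BC}·7.4 = 1465 + 239.1, so R_B^{BC} = 230.3 kN and R_C = 367 − 230.3 = 136.7 kN.
R_B = 45.37 + 230.3 = 275.7 kN.

R_B = 275.7 kN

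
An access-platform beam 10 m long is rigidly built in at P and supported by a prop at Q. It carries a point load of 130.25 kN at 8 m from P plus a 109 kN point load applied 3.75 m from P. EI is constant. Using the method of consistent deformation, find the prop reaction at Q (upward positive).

Take the reaction at Q as the redundant and release it; the primary structure is a cantilever fixed at P.
Free-end deflection of the primary structure under the applied loading (downward +):
  point load 130.25 at a = 8: Pa²(3L − a)/(6EI) = 30565/EI
  point load 109 at a = 3.75: Pa²(3L − a)/(6EI) = 6706/EI
  δ_0 = 37271/EI
Tip deflection under a unit load at Q: L³/(3EI) = 333.3/EI.
Compatibility at Q: δ_0 − R_Q·δ_{QQ} = 0, so R_Q = 37271/333.3 = 111.8 kN.

R_Q = 111.8 kN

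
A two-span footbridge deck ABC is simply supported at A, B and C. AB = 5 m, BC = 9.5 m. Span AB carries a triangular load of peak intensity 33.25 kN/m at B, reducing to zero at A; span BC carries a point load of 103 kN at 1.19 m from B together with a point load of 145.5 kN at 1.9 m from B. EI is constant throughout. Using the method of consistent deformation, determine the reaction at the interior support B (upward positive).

R_B = 327.7 kN

Take M_B as the redundant. Released structure: two simple spans AB and BC with a hinge at B.
End slopes at the hinge B, treating each span as simply supported:
  span AB: triangular load, peak 33.25: w₀L³/(45EI) = 92.36/EI
  span BC: point load 103 at a = 1.19: Pab(L + b)/(6LEI) = 318.3/EI
  span BC: point load 145.5 at a = 1.9: Pab(L + b)/(6LEI) = 630.3/EI
  relative rotation θ_0 = (92.36 + 948.6)/EI = 1041/EI
A unit hogging moment at B produces rotation L₁/(3EI) + L₂/(3EI) = 4.833/EI.
Compatibility: M_B·(L₁+L₂)/(3EI) = θ_0, giving M_B = 215.4 kN·m (hogging).
Span AB, ΣM about A with M_B applied at B: R_B^{AB}·5 = 277.1 + 215.4, so R_B^{AB} = 98.49 kN and R_A = 83.12 − 98.49 = -15.36 kN.
Span BC, ΣM about C: R_B^{BC}·9.5 = 1962 + 215.4, so R_B^{BC} = 229.2 kN and R_C = 248.5 − 229.2 = 19.33 kN.
R_B = 98.49 + 229.2 = 327.7 kN.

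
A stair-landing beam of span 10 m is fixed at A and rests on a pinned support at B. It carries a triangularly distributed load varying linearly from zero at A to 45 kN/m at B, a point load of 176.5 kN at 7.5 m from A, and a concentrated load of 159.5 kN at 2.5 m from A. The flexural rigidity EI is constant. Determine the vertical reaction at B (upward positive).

R_B = 249.1 kN

Choose R_B as the redundant. The primary structure is the cantilever fixed at A.
Primary-structure tip deflection at B by superposition:
  triangular load, peak 45 at the free end: 11w₀L⁴/(120EI) = 41250/EI
  point load 176.5 at a = 7.5: Pa²(3L − a)/(6EI) = 37230/EI
  point load 159.5 at a = 2.5: Pa²(3L − a)/(6EI) = 4569/EI
  δ_0 = 83049/EI
Tip deflection under a unit load at B: L³/(3EI) = 333.3/EI.
The prop prevents deflection at B: R_B = δ_0/δ_{BB} = 83049/333.3 = 249.1 kN.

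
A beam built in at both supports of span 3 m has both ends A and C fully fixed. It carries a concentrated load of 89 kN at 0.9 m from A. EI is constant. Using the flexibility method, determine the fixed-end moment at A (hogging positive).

Take the two fixed-end moments M_A, M_C as redundants; the released structure is the simple span AC.
On the primary (simply-supported) span, the end slopes from the loading are:
  at A: point load 89 at a = 0.9: Pab(L + b)/(6LEI) = 47.66/EI
  at C: point load 89 at a = 0.9: Pab(L + a)/(6LEI) = 36.45/EI
  θ_A0 = 47.66/EI,  θ_C0 = 36.45/EI
Flexibility coefficients: a unit moment at one end gives L/(3EI) there and L/(6EI) at the far end, so f₁₁ = f₂₂ = 1/EI and f₁₂ = f₂₁ = 0.5/EI.
Compatibility — zero rotation at each built-in end:
  1 M_A + 0.5 M_C = 47.66
  0.5 M_A + 1 M_C = 36.45
Solving the pair gives M_A = 39.25 kN·m and M_C = 16.82 kN·m (hogging).

M_A = 39.25 kN·m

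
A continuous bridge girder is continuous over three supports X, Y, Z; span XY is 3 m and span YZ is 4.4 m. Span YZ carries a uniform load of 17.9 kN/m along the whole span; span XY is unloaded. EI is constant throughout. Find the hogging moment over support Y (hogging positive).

Take M_Y as the redundant. Released structure: two simple spans XY and YZ with a hinge at Y.
End slopes at the hinge Y, treating each span as simply supported:
  span YZ: UDL 17.9: wL³/(24EI) = 63.53/EI
  relative rotation θ_0 = (0 + 63.53)/EI = 63.53/EI
A unit hogging moment at Y produces rotation L₁/(3EI) + L₂/(3EI) = 2.467/EI.
Slope continuity at Y: θ_0 = M_Y·2.467/EI, so M_Y = 63.53/2.467 = 25.76 kN·m (hogging).

M_Y = 25.76 kN·m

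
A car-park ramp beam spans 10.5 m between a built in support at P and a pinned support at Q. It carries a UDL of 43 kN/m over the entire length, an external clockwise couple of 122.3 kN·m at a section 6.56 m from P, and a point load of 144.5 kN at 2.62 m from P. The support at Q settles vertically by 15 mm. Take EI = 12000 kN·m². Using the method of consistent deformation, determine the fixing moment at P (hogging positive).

Choose R_Q as the redundant. The primary structure is the cantilever fixed at P.
Primary-structure tip deflection at Q by superposition:
  UDL 43: wL⁴/(8EI) = 65333/EI
  clockwise couple 122.3 at a = 6.56: M₀a(2L − a)/(2EI) = 5793/EI
  point load 144.5 at a = 2.62: Pa²(3L − a)/(6EI) = 4774/EI
  δ_0 = 75900/EI
Flexibility coefficient — unit upward force at Q: δ_{QQ} = L³/(3EI) = 385.9/EI.
With EI = 12000 kN·m²: δ_0 = 6.325 m and δ_{QQ} = 0.032156 m/kN.
Compatibility — the beam at Q must follow the support down by 0.015 m: δ_0 − R_Q·δ_{QQ} = 0.015, so R_Q = (6.325 − 0.015)/0.032156 = 196.2 kN.
Moment equilibrium about P: M_P = Σ(load moments about P) − R_Q·L = 2871 − 196.2×10.5 = 810.8 kN·m.

M_P = 810.8 kN·m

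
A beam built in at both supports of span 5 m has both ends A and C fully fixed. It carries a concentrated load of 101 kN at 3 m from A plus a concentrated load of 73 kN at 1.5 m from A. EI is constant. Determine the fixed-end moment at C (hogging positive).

M_C = 95.72 kN·m

Take the two fixed-end moments M_A, M_C as redundants; the released structure is the simple span AC.
On the primary (simply-supported) span, the end slopes from the loading are:
  at A: point load 101 at a = 3: Pab(L + b)/(6LEI) = 141.4/EI
  at C: point load 101 at a = 3: Pab(L + a)/(6LEI) = 161.6/EI
  at A: point load 73 at a = 1.5: Pab(L + b)/(6LEI) = 108.6/EI
  at C: point load 73 at a = 1.5: Pab(L + a)/(6LEI) = 83.04/EI
  θ_A0 = 250/EI,  θ_C0 = 244.6/EI
Flexibility coefficients: a unit moment at one end gives L/(3EI) there and L/(6EI) at the far end, so f₁₁ = f₂₂ = 1.667/EI and f₁₂ = f₂₁ = 0.8333/EI.
Compatibility — zero rotation at each built-in end:
  1.667 M_A + 0.8333 M_C = 250
  0.8333 M_A + 1.667 M_C = 244.6
Solving the pair gives M_A = 102.1 kN·m and M_C = 95.72 kN·m (hogging).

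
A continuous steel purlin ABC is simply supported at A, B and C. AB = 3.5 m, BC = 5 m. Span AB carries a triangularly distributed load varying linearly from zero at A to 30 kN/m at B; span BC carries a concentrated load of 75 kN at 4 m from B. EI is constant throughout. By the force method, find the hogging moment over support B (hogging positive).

M_B = 31.26 kN·m

Insert a hinge at B; M_B is the redundant, and each span becomes simply supported.
End slopes at the hinge B, treating each span as simply supported:
  span AB: triangular load, peak 30: w₀L³/(45EI) = 28.58/EI
  span BC: point load 75 at a = 4: Pab(L + b)/(6LEI) = 60/EI
  relative rotation θ_0 = (28.58 + 60)/EI = 88.58/EI
A unit hogging moment at B produces rotation L₁/(3EI) + L₂/(3EI) = 2.833/EI.
Compatibility: M_B·(L₁+L₂)/(3EI) = θ_0, giving M_B = 31.26 kN·m (hogging).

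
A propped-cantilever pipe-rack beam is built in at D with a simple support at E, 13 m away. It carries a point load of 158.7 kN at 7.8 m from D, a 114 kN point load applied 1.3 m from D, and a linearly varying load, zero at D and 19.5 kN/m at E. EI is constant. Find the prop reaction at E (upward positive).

R_E = 139.9 kN

Release the roller at E. Primary structure: cantilever fixed at D.
Primary-structure tip deflection at E by superposition:
  point load 158.7 at a = 7.8: Pa²(3L − a)/(6EI) = 50208/EI
  point load 114 at a = 1.3: Pa²(3L − a)/(6EI) = 1211/EI
  triangular load, peak 19.5 at the free end: 11w₀L⁴/(120EI) = 51053/EI
  δ_0 = 102471/EI
Flexibility coefficient — unit upward force at E: δ_{EE} = L³/(3EI) = 732.3/EI.
The prop prevents deflection at E: R_E = δ_0/δ_{EE} = 102471/732.3 = 139.9 kN.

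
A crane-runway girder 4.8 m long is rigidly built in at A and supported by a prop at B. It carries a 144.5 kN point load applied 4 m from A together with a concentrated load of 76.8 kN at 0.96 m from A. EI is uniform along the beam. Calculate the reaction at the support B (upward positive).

Release the roller at B. Primary structure: cantilever fixed at A.
Downward deflection at the released point B due to the loads:
  point load 144.5 at a = 4: Pa²(3L − a)/(6EI) = 4007/EI
  point load 76.8 at a = 0.96: Pa²(3L − a)/(6EI) = 158.5/EI
  δ_0 = 4166/EI
Tip deflection under a unit load at B: L³/(3EI) = 36.86/EI.
Compatibility at B: δ_0 − R_B·δ_{BB} = 0, so R_B = 4166/36.86 = 113 kN.

R_B = 113 kN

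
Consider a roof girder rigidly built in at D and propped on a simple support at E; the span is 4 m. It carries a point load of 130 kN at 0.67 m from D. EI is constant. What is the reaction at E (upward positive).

R_E = 5.166 kN

Take the reaction at E as the redundant and release it; the primary structure is a cantilever fixed at D.
Deflection at E on the released cantilever, summing each load's contribution:
  point load 130 at a = 0.67: Pa²(3L − a)/(6EI) = 110.2/EI
Tip deflection under a unit load at E: L³/(3EI) = 21.33/EI.
Compatibility at E: δ_0 − R_E·δ_{EE} = 0, so R_E = 110.2/21.33 = 5.166 kN.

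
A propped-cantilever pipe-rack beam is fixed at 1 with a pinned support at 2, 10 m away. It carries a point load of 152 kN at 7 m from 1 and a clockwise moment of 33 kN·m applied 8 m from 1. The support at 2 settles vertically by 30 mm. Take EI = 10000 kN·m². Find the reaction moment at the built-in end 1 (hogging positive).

Take the reaction at 2 as the redundant and release it; the primary structure is a cantilever fixed at 1.
Downward deflection at the released point 2 due to the loads:
  point load 152 at a = 7: Pa²(3L − a)/(6EI) = 28551/EI
  clockwise couple 33 at a = 8: M₀a(2L − a)/(2EI) = 1584/EI
  δ_0 = 30135/EI
Tip deflection under a unit load at 2: L³/(3EI) = 333.3/EI.
With EI = 10000 kN·m²: δ_0 = 3.0135 m and δ_{22} = 0.033333 m/kN.
Compatibility — the beam at 2 must follow the support down by 0.03 m: δ_0 − R_2·δ_{22} = 0.03, so R_2 = (3.0135 − 0.03)/0.033333 = 89.5 kN.
Moment equilibrium about 1: M_1 = Σ(load moments about 1) − R_2·L = 1097 − 89.5×10 = 202 kN·m.

M_1 = 202 kN·m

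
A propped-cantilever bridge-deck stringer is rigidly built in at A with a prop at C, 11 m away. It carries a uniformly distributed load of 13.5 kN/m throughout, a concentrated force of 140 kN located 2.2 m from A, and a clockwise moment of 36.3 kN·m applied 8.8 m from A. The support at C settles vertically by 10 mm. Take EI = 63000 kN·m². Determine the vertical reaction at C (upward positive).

R_C = 66.86 kN

Release the roller at C. Primary structure: cantilever fixed at A.
Downward deflection at the released point C due to the loads:
  UDL 13.5: wL⁴/(8EI) = 24707/EI
  point load 140 at a = 2.2: Pa²(3L − a)/(6EI) = 3478/EI
  clockwise couple 36.3 at a = 8.8: M₀a(2L − a)/(2EI) = 2108/EI
  δ_0 = 30293/EI
Tip deflection under a unit load at C: L³/(3EI) = 443.7/EI.
With EI = 63000 kN·m²: δ_0 = 0.48085 m and δ_{CC} = 0.007042 m/kN.
Compatibility — the beam at C must follow the support down by 0.01 m: δ_0 − R_C·δ_{CC} = 0.01, so R_C = (0.48085 − 0.01)/0.007042 = 66.86 kN.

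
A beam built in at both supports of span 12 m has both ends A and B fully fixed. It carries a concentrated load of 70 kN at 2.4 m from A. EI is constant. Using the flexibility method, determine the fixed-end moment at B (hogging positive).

Take the two fixed-end moments M_A, M_B as redundants; the released structure is the simple span AB.
Simple-span end rotations at A and B under the given loads:
  at A: point load 70 at a = 2.4: Pab(L + b)/(6LEI) = 483.8/EI
  at B: point load 70 at a = 2.4: Pab(L + a)/(6LEI) = 322.6/EI
  θ_A0 = 483.8/EI,  θ_B0 = 322.6/EI
Flexibility coefficients: a unit moment at one end gives L/(3EI) there and L/(6EI) at the far end, so f₁₁ = f₂₂ = 4/EI and f₁₂ = f₂₁ = 2/EI.
Compatibility — zero rotation at each built-in end:
  4 M_A + 2 M_B = 483.8
  2 M_A + 4 M_B = 322.6
Solving the pair gives M_A = 107.5 kN·m and M_B = 26.88 kN·m (hogging).

M_B = 26.88 kN·m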